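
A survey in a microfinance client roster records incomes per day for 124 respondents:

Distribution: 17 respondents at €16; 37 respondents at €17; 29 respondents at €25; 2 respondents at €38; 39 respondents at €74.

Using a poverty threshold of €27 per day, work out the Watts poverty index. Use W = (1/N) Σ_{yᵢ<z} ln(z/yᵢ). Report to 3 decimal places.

Incomes under z: 17×€16, 37×€17, 29×€25 (q = 83 of N = 124).
Log shortfalls: ln(27/16) = 0.5232 (×17); ln(27/17) = 0.4626 (×37); ln(27/25) = 0.0770 (×29).
W = 28.244159 / 124 = 0.228.

0.228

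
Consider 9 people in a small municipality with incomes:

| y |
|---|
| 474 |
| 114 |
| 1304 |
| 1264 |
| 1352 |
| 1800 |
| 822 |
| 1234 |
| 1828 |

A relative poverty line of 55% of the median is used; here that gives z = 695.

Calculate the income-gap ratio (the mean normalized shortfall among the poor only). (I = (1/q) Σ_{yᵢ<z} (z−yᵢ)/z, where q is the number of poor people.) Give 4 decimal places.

Below the line: 114, 474 (q = 2 of N = 9).
Shortfall ratios (z−y)/z: 0.8360, 0.3180; sum = 1.153957.
I averages over the q = 2 poor units only: 1.153957 / 2 = 0.5770.

0.5770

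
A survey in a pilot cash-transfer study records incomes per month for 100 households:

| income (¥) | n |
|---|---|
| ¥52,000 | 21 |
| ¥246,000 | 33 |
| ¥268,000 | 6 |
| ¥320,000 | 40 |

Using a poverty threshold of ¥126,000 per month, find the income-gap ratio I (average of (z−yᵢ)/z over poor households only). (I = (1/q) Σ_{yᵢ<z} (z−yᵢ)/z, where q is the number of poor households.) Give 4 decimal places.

Below z: 21×¥52,000 (q = 21 of N = 100).
Shortfall ratios (z−y)/z: 0.5873 (×21); sum = 12.333333.
I averages over the q = 21 poor units only: 12.333333 / 21 = 0.5873.

0.5873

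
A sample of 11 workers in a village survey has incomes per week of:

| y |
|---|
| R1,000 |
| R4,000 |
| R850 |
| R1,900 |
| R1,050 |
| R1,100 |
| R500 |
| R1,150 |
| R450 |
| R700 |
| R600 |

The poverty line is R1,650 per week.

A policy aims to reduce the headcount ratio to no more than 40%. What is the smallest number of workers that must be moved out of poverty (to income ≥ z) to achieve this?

9 of the 11 workers are poor, so H = 9/11 = 0.818.
A headcount ratio of at most 40% allows at most ⌊0.40 × 11⌋ = 4 poor workers.
So at least 9 − 4 = 5 must be lifted.

5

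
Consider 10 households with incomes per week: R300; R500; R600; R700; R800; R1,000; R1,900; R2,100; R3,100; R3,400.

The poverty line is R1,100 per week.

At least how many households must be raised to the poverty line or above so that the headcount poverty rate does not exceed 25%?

Currently q = 6 of N = 10 are below the line (H = 0.600).
A headcount ratio of at most 25% allows at most ⌊0.25 × 10⌋ = 2 poor households.
So at least 6 − 2 = 4 must be lifted.

4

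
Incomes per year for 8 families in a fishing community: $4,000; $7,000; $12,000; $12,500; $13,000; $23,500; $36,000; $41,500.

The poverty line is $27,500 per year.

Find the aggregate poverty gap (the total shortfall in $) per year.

Incomes under z: $4,000, $7,000, $12,000, $12,500, $13,000, $23,500 (q = 6 of N = 8).
Individual gaps: 27500−4000 = 23500; 27500−7000 = 20500; 27500−12000 = 15500; 27500−12500 = 15000; 27500−13000 = 14500; 27500−23500 = 4000.
Aggregate gap = $93,000.

$93,000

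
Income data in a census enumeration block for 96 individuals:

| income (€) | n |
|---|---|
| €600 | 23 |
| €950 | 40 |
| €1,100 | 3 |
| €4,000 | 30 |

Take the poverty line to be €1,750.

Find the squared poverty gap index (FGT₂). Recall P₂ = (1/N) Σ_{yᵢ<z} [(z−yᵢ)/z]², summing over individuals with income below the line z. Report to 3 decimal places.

0.195

Below the line: 23×€600, 40×€950, 3×€1,100 (q = 66 of N = 96).
Gap ratios (z−y)/z: (1750−600)/1750 = 0.6571 (×23); (1750−950)/1750 = 0.4571 (×40); (1750−1100)/1750 = 0.3714 (×3).
Squared: 0.4318 (×23); 0.2090 (×40); 0.1380 (×3).
Sum = 18.705306; P₂ = 18.705306 / 96 = 0.195.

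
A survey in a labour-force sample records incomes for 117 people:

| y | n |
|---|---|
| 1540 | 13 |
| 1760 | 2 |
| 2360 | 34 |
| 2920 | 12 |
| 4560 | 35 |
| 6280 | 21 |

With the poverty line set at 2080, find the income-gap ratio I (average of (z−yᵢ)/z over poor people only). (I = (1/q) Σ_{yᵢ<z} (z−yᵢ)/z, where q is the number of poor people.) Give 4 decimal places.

0.2455

Below z: 13×1540, 2×1760 (q = 15 of N = 117).
Relative gaps: 0.2596 (×13), 0.1538 (×2); sum = 3.682692.
The income-gap ratio divides by q (the poor only): 3.682692 / 15 = 0.2455.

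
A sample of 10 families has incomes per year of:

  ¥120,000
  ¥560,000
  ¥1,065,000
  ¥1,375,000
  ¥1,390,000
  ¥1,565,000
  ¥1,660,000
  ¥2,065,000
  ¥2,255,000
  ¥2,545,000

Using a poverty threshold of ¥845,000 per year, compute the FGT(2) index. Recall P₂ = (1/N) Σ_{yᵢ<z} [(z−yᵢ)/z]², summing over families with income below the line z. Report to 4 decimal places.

Below the line: ¥120,000, ¥560,000 (q = 2 of N = 10).
Gap ratios (z−y)/z: (845000−120000)/845000 = 0.8580; (845000−560000)/845000 = 0.3373.
Squared: 0.7361; 0.1138.
Sum = 0.849900; P₂ = 0.849900 / 10 = 0.0850.

0.0850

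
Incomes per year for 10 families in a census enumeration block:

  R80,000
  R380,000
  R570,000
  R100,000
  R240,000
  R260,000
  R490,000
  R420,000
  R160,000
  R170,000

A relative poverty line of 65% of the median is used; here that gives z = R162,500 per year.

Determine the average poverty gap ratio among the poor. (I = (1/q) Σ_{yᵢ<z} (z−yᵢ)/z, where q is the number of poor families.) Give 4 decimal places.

Incomes under z: R80,000, R100,000, R160,000 (q = 3 of N = 10).
Shortfall ratios (z−y)/z: 0.5077, 0.3846, 0.0154; sum = 0.907692.
The income-gap ratio divides by q (the poor only): 0.907692 / 3 = 0.3026.

0.3026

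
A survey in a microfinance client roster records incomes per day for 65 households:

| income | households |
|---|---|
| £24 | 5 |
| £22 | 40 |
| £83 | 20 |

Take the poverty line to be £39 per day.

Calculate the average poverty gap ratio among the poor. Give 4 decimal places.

Below the line: 40×£22, 5×£24 (q = 45 of N = 65).
Relative gaps: 0.4359 (×40), 0.3846 (×5); sum = 19.358974.
The income-gap ratio divides by q (the poor only): 19.358974 / 45 = 0.4302.

0.4302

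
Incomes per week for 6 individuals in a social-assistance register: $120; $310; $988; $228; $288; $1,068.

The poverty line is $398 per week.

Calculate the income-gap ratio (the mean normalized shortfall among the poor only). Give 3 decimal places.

Below z: $120, $228, $288, $310 (q = 4 of N = 6).
Shortfall ratios (z−y)/z: 0.6985, 0.4271, 0.2764, 0.2211; sum = 1.623116.
The income-gap ratio divides by q (the poor only): 1.623116 / 4 = 0.406.

0.406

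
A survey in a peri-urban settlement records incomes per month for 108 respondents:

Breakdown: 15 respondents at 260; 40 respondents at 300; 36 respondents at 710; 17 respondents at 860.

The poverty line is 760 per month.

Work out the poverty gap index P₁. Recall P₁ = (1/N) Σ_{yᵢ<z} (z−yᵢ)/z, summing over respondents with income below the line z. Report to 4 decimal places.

Below the line: 15×260, 40×300, 36×710 (q = 91 of N = 108).
Normalized shortfalls: (760−260)/760 = 0.6579 (×15); (760−300)/760 = 0.6053 (×40); (760−710)/760 = 0.0658 (×36).
Sum of shortfalls = 36.447368; P₁ averages over all N: 36.447368 / 108 = 0.3375.

0.3375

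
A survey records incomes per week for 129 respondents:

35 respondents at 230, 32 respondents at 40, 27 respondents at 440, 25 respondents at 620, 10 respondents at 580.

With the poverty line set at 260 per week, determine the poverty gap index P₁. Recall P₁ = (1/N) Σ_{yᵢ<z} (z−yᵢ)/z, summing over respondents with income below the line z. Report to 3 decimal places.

Incomes under z: 32×40, 35×230 (q = 67 of N = 129).
Relative gaps: (260−40)/260 = 0.8462 (×32); (260−230)/260 = 0.1154 (×35).
Σ = 31.115385. Dividing by the full population N = 129 gives P₁ = 0.241.

0.241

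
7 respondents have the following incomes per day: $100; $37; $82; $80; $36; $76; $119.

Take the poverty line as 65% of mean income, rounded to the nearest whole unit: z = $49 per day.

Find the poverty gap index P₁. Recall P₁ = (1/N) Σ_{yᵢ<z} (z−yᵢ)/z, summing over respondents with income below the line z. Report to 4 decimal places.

Below the line: $36, $37 (q = 2 of N = 7).
Gap ratios (z−y)/z: (49−36)/49 = 0.2653; (49−37)/49 = 0.2449.
Σ = 0.510204. Dividing by the full population N = 7 gives P₁ = 0.0729.

0.0729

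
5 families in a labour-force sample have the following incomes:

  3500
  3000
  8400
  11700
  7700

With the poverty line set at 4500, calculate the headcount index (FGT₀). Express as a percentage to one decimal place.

40.0%

2 of the 5 families have income below 4500.
H = 2/5 = 40.0%.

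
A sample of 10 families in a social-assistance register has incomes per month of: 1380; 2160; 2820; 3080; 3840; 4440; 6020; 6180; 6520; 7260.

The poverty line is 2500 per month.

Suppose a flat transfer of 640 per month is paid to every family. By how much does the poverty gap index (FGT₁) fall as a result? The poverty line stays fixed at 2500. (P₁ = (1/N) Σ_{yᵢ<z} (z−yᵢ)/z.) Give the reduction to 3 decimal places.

Before: below the line — 1380, 2160; poverty gap index (FGT₁) = 0.05840.
After the 640 transfer: below the line — 2020; poverty gap index (FGT₁) = 0.01920.
Reduction = 0.05840 − 0.01920 = 0.039.

0.039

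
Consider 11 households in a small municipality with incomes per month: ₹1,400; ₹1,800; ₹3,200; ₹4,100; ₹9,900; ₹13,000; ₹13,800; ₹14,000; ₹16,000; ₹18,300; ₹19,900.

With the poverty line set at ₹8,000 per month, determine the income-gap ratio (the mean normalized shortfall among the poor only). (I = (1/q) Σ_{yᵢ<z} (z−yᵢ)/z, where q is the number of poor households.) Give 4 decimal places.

0.6719

Poor units: ₹1,400, ₹1,800, ₹3,200, ₹4,100 (q = 4 of N = 11).
Relative gaps: 0.8250, 0.7750, 0.6000, 0.4875; sum = 2.687500.
I averages over the q = 4 poor units only: 2.687500 / 4 = 0.6719.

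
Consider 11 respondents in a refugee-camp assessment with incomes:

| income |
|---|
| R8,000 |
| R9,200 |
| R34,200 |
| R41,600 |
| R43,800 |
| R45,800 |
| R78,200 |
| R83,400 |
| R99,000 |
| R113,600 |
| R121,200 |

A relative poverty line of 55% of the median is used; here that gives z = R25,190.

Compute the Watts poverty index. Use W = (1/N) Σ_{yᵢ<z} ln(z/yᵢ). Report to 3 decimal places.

Below the line: R8,000, R9,200 (q = 2 of N = 11).
ln(z/y) terms: ln(25190/8000) = 1.1470; ln(25190/9200) = 1.0072.
W = 2.154249 / 11 = 0.196.

0.196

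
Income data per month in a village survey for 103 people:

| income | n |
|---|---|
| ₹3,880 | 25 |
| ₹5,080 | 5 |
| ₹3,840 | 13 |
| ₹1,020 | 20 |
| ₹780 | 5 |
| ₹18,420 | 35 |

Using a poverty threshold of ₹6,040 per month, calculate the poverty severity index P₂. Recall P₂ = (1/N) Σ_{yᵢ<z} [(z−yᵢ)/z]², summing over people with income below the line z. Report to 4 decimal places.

Incomes under z: 5×₹780, 20×₹1,020, 13×₹3,840, 25×₹3,880, 5×₹5,080 (q = 68 of N = 103).
Relative gaps: (6040−780)/6040 = 0.8709 (×5); (6040−1020)/6040 = 0.8311 (×20); (6040−3840)/6040 = 0.3642 (×13); (6040−3880)/6040 = 0.3576 (×25); (6040−5080)/6040 = 0.1589 (×5).
Squared: 0.7584 (×5); 0.6908 (×20); 0.1327 (×13); 0.1279 (×25); 0.0253 (×5).
Sum = 22.655640; P₂ = 22.655640 / 103 = 0.2200.

0.2200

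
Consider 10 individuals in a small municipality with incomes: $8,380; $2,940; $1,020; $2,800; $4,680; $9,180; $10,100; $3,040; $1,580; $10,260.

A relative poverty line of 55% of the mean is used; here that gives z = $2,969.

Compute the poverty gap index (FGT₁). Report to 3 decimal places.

Poor units: $1,020, $1,580, $2,800, $2,940 (q = 4 of N = 10).
Gap ratios (z−y)/z: (2969−1020)/2969 = 0.6564; (2969−1580)/2969 = 0.4678; (2969−2800)/2969 = 0.0569; (2969−2940)/2969 = 0.0098.
Σ = 1.190973. Dividing by the full population N = 10 gives P₁ = 0.119.

0.119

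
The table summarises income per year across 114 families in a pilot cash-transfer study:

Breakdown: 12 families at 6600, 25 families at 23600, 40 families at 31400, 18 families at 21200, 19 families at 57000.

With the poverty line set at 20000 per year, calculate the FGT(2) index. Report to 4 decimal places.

Below z: 12×6600 (q = 12 of N = 114).
Relative gaps: (20000−6600)/20000 = 0.6700 (×12).
Squared: 0.4489 (×12).
Sum = 5.386800; P₂ = 5.386800 / 114 = 0.0473.

0.0473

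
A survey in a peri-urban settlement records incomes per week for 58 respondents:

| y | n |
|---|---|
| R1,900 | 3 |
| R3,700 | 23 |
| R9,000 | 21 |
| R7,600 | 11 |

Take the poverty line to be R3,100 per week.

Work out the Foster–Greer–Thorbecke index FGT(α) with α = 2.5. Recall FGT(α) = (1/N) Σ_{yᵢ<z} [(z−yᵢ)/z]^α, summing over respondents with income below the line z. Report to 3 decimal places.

0.005

Incomes under z: 3×R1,900 (q = 3 of N = 58).
Shortfall ratios: (3100−1900)/3100 = 0.3871 (×3).
Raised to α = 2.5: 0.09323 (×3).
Sum = 0.279686; FGT(2.5) = 0.279686 / 58 = 0.005.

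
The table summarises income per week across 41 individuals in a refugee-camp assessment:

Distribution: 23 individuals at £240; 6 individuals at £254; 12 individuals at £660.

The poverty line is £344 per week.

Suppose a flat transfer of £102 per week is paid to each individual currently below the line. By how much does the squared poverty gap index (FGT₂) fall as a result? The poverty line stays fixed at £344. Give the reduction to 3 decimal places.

Before: below the line — 23×£240, 6×£254; squared poverty gap index (FGT₂) = 0.06129.
After the £102 transfer: below the line — 23×£342; squared poverty gap index (FGT₂) = 0.00002.
Reduction = 0.06129 − 0.00002 = 0.061.

0.061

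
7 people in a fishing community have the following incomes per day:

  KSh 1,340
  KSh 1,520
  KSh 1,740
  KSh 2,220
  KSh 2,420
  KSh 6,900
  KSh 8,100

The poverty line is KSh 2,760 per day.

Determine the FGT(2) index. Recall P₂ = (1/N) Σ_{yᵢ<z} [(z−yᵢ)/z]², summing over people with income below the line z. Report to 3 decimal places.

Below z: KSh 1,340, KSh 1,520, KSh 1,740, KSh 2,220, KSh 2,420 (q = 5 of N = 7).
Gap ratios (z−y)/z: (2760−1340)/2760 = 0.5145; (2760−1520)/2760 = 0.4493; (2760−1740)/2760 = 0.3696; (2760−2220)/2760 = 0.1957; (2760−2420)/2760 = 0.1232.
Squared: 0.2647; 0.2018; 0.1366; 0.0383; 0.0152.
Sum = 0.656585; P₂ = 0.656585 / 7 = 0.094.

0.094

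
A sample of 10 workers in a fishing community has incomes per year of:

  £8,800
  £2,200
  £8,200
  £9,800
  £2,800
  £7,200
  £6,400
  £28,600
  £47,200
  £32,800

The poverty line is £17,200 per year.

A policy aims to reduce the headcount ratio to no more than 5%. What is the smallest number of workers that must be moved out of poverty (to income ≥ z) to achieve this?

7

Currently q = 7 of N = 10 are below the line (H = 0.700).
A headcount ratio of at most 5% allows at most ⌊0.05 × 10⌋ = 0 poor workers.
So at least 7 − 0 = 7 must be lifted.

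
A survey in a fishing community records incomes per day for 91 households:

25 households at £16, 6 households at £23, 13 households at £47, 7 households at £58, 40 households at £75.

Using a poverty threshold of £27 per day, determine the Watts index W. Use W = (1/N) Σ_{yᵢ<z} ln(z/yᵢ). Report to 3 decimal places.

0.154

Below the line: 25×£16, 6×£23 (q = 31 of N = 91).
Log shortfalls: ln(27/16) = 0.5232 (×25); ln(27/23) = 0.1603 (×6).
W = 14.043259 / 91 = 0.154.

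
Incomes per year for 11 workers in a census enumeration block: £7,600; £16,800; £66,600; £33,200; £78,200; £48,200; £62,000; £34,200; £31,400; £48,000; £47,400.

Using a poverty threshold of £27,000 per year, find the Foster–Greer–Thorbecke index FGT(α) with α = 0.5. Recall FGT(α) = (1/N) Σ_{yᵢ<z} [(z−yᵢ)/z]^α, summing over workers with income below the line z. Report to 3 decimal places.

Below z: £7,600, £16,800 (q = 2 of N = 11).
Normalized shortfalls: (27000−7600)/27000 = 0.7185; (27000−16800)/27000 = 0.3778.
Raised to α = 0.5: 0.84765; 0.61464.
Sum = 1.462291; FGT(0.5) = 1.462291 / 11 = 0.133.

0.133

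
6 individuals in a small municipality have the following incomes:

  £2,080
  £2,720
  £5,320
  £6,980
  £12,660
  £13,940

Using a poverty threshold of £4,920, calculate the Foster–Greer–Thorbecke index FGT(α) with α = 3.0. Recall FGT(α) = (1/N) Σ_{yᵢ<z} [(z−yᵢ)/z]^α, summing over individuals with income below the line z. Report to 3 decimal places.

0.047

Below the line: £2,080, £2,720 (q = 2 of N = 6).
Shortfall ratios: (4920−2080)/4920 = 0.5772; (4920−2720)/4920 = 0.4472.
Raised to α = 3.0: 0.19234; 0.08941.
Sum = 0.281743; FGT(3.0) = 0.281743 / 6 = 0.047.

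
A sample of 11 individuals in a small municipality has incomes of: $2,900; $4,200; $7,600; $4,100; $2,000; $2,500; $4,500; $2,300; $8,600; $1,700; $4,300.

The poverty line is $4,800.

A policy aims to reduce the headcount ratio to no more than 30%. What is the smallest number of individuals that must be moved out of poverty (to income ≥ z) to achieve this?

Currently q = 9 of N = 11 are below the line (H = 0.818).
A headcount ratio of at most 30% allows at most ⌊0.30 × 11⌋ = 3 poor individuals.
So at least 9 − 3 = 6 must be lifted.

6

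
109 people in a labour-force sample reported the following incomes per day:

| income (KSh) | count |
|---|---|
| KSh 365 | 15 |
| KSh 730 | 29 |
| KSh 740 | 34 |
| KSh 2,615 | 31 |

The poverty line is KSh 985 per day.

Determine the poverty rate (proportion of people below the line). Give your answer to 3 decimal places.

0.716

78 of the 109 people have income below KSh 985.
H = 78/109 = 0.716.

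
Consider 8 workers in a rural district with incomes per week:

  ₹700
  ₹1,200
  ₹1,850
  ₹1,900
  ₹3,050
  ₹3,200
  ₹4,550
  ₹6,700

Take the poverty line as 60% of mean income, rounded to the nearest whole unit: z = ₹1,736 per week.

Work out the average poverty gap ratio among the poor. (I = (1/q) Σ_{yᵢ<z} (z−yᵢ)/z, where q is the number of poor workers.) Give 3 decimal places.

Below z: ₹700, ₹1,200 (q = 2 of N = 8).
Relative gaps: 0.5968, 0.3088; sum = 0.905530.
The income-gap ratio divides by q (the poor only): 0.905530 / 2 = 0.453.

0.453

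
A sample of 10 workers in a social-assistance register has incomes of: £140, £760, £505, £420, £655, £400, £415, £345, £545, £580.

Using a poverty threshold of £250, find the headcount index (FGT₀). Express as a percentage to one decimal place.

10.0%

1 of the 10 workers have income below £250.
H = 1/10 = 10.0%.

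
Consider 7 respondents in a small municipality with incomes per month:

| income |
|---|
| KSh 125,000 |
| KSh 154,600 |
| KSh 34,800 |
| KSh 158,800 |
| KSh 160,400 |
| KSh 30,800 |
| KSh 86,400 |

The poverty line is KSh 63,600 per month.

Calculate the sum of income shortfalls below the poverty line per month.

Below the line: KSh 30,800, KSh 34,800 (q = 2 of N = 7).
Individual gaps: 63600−30800 = 32800; 63600−34800 = 28800.
Aggregate gap = KSh 61,600.

KSh 61,600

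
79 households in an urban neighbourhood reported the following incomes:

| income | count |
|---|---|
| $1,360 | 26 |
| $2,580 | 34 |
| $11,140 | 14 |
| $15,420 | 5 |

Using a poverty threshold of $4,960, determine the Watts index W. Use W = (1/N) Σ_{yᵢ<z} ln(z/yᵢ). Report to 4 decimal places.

0.7072

Poor units: 26×$1,360, 34×$2,580 (q = 60 of N = 79).
ln(z/y) terms: ln(4960/1360) = 1.2939 (×26); ln(4960/2580) = 0.6536 (×34).
W = 55.864903 / 79 = 0.7072.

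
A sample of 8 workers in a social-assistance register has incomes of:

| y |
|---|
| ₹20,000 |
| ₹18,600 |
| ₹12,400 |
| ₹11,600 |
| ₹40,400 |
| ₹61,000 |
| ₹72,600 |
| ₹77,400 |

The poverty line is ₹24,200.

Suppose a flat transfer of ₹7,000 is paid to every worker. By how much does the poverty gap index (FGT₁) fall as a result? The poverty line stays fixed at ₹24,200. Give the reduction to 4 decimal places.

Before: below the line — ₹11,600, ₹12,400, ₹18,600, ₹20,000; poverty gap index (FGT₁) = 0.176653.
After the ₹7,000 transfer: below the line — ₹18,600, ₹19,400; poverty gap index (FGT₁) = 0.053719.
Reduction = 0.176653 − 0.053719 = 0.1229.

0.1229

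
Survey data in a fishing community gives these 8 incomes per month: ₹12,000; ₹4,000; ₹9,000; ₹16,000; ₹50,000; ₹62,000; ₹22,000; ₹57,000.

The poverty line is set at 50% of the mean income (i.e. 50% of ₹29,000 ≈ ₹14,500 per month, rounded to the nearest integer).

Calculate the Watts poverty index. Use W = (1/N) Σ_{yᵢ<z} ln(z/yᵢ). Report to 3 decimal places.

Below z: ₹4,000, ₹9,000, ₹12,000 (q = 3 of N = 8).
Log gaps: ln(14500/4000) = 1.2879; ln(14500/9000) = 0.4769; ln(14500/12000) = 0.1892.
W = 1.954020 / 8 = 0.244.

0.244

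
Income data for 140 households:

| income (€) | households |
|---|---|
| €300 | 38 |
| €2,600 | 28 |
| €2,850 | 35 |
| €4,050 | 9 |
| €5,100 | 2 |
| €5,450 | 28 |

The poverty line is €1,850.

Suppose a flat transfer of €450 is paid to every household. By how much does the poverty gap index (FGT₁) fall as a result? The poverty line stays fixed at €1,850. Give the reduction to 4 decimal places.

0.0660

Before: below the line — 38×€300; poverty gap index (FGT₁) = 0.227413.
After the €450 transfer: below the line — 38×€750; poverty gap index (FGT₁) = 0.161390.
Reduction = 0.227413 − 0.161390 = 0.0660.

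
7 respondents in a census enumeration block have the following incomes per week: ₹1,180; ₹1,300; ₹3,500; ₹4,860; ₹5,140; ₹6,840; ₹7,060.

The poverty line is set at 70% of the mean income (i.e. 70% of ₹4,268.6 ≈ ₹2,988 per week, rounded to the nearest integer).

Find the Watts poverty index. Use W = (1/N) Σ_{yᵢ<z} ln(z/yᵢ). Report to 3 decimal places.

0.252

Below z: ₹1,180, ₹1,300 (q = 2 of N = 7).
ln(z/y) terms: ln(2988/1180) = 0.9291; ln(2988/1300) = 0.8322.
W = 1.761330 / 7 = 0.252.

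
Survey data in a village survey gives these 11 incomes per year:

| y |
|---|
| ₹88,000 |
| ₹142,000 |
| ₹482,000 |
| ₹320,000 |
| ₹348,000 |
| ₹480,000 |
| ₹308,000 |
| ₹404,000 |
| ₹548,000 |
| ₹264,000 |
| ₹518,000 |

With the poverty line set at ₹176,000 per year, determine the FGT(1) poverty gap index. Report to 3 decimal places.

Poor units: ₹88,000, ₹142,000 (q = 2 of N = 11).
Normalized shortfalls: (176000−88000)/176000 = 0.5000; (176000−142000)/176000 = 0.1932.
Σ = 0.693182. Dividing by the full population N = 11 gives P₁ = 0.063.

0.063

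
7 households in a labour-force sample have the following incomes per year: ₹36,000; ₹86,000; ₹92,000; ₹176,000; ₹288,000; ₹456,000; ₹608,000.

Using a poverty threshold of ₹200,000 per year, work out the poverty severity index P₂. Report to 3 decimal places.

0.186

Incomes under z: ₹36,000, ₹86,000, ₹92,000, ₹176,000 (q = 4 of N = 7).
Normalized shortfalls: (200000−36000)/200000 = 0.8200; (200000−86000)/200000 = 0.5700; (200000−92000)/200000 = 0.5400; (200000−176000)/200000 = 0.1200.
Squared: 0.6724; 0.3249; 0.2916; 0.0144.
Sum = 1.303300; P₂ = 1.303300 / 7 = 0.186.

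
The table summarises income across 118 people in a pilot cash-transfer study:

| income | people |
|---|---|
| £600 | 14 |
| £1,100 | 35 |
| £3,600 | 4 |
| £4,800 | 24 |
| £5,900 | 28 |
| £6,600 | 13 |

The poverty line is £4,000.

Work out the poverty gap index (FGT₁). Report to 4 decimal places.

0.3193

Incomes under z: 14×£600, 35×£1,100, 4×£3,600 (q = 53 of N = 118).
Relative gaps: (4000−600)/4000 = 0.8500 (×14); (4000−1100)/4000 = 0.7250 (×35); (4000−3600)/4000 = 0.1000 (×4).
Σ = 37.675000. Dividing by the full population N = 118 gives P₁ = 0.3193.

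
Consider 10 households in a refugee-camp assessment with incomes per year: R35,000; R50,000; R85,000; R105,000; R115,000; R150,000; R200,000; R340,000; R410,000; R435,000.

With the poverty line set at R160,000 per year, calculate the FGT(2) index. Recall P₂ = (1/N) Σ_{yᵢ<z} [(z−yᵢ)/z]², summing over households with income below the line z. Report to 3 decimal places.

Incomes under z: R35,000, R50,000, R85,000, R105,000, R115,000, R150,000 (q = 6 of N = 10).
Gap ratios (z−y)/z: (160000−35000)/160000 = 0.7812; (160000−50000)/160000 = 0.6875; (160000−85000)/160000 = 0.4688; (160000−105000)/160000 = 0.3438; (160000−115000)/160000 = 0.2812; (160000−150000)/160000 = 0.0625.
Squared: 0.6104; 0.4727; 0.2197; 0.1182; 0.0791; 0.0039.
Sum = 1.503906; P₂ = 1.503906 / 10 = 0.150.

0.150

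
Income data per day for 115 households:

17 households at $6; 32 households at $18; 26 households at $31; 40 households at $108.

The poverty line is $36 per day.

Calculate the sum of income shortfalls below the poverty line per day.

$1,216

Poor units: 17×$6, 32×$18, 26×$31 (q = 75 of N = 115).
Individual gaps: 17×(36−6) = 510; 32×(36−18) = 576; 26×(36−31) = 130.
Aggregate gap = $1,216.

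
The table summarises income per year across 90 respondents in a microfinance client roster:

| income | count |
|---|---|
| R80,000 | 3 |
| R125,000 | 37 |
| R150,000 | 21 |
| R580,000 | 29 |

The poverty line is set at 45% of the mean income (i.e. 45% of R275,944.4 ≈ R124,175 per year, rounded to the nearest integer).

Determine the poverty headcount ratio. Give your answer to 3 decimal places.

3 of the 90 respondents have income below R124,175.
H = 3/90 = 0.033.

0.033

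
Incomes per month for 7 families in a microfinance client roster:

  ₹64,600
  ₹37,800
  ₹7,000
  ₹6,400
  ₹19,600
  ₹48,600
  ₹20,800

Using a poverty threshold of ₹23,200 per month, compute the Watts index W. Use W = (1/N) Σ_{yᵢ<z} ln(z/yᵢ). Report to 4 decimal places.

Below z: ₹6,400, ₹7,000, ₹19,600, ₹20,800 (q = 4 of N = 7).
Log gaps: ln(23200/6400) = 1.2879; ln(23200/7000) = 1.1982; ln(23200/19600) = 0.1686; ln(23200/20800) = 0.1092.
W = 2.763918 / 7 = 0.3948.

0.3948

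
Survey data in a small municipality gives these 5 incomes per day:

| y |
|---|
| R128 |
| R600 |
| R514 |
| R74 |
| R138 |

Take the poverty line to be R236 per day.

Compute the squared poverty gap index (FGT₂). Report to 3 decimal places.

Below the line: R74, R128, R138 (q = 3 of N = 5).
Relative gaps: (236−74)/236 = 0.6864; (236−128)/236 = 0.4576; (236−138)/236 = 0.4153.
Squared: 0.4712; 0.2094; 0.1724.
Sum = 0.853059; P₂ = 0.853059 / 5 = 0.171.

0.171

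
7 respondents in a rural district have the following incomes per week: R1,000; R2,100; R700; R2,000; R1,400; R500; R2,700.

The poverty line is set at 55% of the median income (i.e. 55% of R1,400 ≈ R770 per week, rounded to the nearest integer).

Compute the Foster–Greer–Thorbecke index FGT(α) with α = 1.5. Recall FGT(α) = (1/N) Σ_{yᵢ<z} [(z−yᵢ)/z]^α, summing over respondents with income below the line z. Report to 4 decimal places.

0.0336

Below the line: R500, R700 (q = 2 of N = 7).
Normalized shortfalls: (770−500)/770 = 0.3506; (770−700)/770 = 0.0909.
Raised to α = 1.5: 0.20764; 0.02741.
Sum = 0.235049; FGT(1.5) = 0.235049 / 7 = 0.0336.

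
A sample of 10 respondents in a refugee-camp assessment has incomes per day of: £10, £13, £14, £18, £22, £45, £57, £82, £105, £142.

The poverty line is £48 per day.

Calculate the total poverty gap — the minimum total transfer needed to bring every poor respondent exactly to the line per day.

Incomes under z: £10, £13, £14, £18, £22, £45 (q = 6 of N = 10).
Individual gaps: 48−10 = 38; 48−13 = 35; 48−14 = 34; 48−18 = 30; 48−22 = 26; 48−45 = 3.
Aggregate gap = £166.

£166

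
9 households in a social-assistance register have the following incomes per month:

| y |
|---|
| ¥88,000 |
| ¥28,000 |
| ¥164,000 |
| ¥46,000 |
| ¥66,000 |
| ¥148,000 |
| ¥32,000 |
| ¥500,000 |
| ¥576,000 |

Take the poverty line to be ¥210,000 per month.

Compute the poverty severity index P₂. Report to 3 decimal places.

0.336

Below z: ¥28,000, ¥32,000, ¥46,000, ¥66,000, ¥88,000, ¥148,000, ¥164,000 (q = 7 of N = 9).
Relative gaps: (210000−28000)/210000 = 0.8667; (210000−32000)/210000 = 0.8476; (210000−46000)/210000 = 0.7810; (210000−66000)/210000 = 0.6857; (210000−88000)/210000 = 0.5810; (210000−148000)/210000 = 0.2952; (210000−164000)/210000 = 0.2190.
Squared: 0.7511; 0.7185; 0.6099; 0.4702; 0.3375; 0.0872; 0.0480.
Sum = 3.022313; P₂ = 3.022313 / 9 = 0.336.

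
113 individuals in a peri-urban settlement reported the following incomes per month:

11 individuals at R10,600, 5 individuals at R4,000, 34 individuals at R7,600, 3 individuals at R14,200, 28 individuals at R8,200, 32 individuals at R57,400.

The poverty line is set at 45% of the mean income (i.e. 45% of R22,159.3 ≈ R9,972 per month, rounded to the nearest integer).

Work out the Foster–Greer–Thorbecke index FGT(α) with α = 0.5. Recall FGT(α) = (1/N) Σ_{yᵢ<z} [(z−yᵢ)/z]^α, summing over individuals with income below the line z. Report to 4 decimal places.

0.2854

Below the line: 5×R4,000, 34×R7,600, 28×R8,200 (q = 67 of N = 113).
Gap ratios (z−y)/z: (9972−4000)/9972 = 0.5989 (×5); (9972−7600)/9972 = 0.2379 (×34); (9972−8200)/9972 = 0.1777 (×28).
Raised to α = 0.5: 0.77387 (×5); 0.48772 (×34); 0.42154 (×28).
Sum = 32.254843; FGT(0.5) = 32.254843 / 113 = 0.2854.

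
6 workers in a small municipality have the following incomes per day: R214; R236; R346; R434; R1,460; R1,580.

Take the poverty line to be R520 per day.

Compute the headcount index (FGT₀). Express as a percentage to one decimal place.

4 of the 6 workers have income below R520.
H = 4/6 = 66.7%.

66.7%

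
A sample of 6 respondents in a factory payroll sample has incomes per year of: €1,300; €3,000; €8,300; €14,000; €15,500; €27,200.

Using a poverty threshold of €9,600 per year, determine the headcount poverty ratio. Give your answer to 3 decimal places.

3 of the 6 respondents have income below €9,600.
H = 3/6 = 0.500.

0.500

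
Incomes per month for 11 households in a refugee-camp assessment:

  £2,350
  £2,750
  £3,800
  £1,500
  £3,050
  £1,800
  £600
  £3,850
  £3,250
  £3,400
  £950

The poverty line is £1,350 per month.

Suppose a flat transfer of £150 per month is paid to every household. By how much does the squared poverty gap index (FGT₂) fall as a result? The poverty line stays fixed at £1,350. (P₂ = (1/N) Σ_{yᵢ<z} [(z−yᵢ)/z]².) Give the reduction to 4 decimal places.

0.0150

Before: below the line — £600, £950; squared poverty gap index (FGT₂) = 0.036039.
After the £150 transfer: below the line — £750, £1,100; squared poverty gap index (FGT₂) = 0.021075.
Reduction = 0.036039 − 0.021075 = 0.0150.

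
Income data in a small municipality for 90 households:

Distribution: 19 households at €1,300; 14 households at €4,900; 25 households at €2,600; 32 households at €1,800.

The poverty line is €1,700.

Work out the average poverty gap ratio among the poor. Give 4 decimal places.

0.2353

Incomes under z: 19×€1,300 (q = 19 of N = 90).
Shortfall ratios (z−y)/z: 0.2353 (×19); sum = 4.470588.
I averages over the q = 19 poor units only: 4.470588 / 19 = 0.2353.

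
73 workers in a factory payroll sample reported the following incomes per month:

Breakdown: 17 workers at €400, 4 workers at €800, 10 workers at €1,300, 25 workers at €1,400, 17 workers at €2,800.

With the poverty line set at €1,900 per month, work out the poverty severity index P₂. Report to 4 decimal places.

0.2009

Below the line: 17×€400, 4×€800, 10×€1,300, 25×€1,400 (q = 56 of N = 73).
Normalized shortfalls: (1900−400)/1900 = 0.7895 (×17); (1900−800)/1900 = 0.5789 (×4); (1900−1300)/1900 = 0.3158 (×10); (1900−1400)/1900 = 0.2632 (×25).
Squared: 0.6233 (×17); 0.3352 (×4); 0.0997 (×10); 0.0693 (×25).
Sum = 14.664820; P₂ = 14.664820 / 73 = 0.2009.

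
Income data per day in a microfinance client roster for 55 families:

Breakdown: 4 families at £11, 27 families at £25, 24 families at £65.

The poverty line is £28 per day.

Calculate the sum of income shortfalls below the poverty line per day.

£149

Incomes under z: 4×£11, 27×£25 (q = 31 of N = 55).
Individual gaps: 4×(28−11) = 68; 27×(28−25) = 81.
Aggregate gap = £149.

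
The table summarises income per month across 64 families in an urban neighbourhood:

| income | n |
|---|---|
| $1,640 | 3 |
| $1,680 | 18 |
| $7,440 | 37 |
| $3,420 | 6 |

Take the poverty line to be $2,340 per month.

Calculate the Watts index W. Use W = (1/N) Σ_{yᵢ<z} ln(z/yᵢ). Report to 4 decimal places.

Below the line: 3×$1,640, 18×$1,680 (q = 21 of N = 64).
Log shortfalls: ln(2340/1640) = 0.3555 (×3); ln(2340/1680) = 0.3314 (×18).
W = 7.030793 / 64 = 0.1099.

0.1099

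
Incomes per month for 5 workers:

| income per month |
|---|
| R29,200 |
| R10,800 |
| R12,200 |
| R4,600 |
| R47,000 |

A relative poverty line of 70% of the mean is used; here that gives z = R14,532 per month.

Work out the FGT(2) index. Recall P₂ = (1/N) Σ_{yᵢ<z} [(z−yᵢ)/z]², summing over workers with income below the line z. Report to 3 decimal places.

0.112

Below the line: R4,600, R10,800, R12,200 (q = 3 of N = 5).
Relative gaps: (14532−4600)/14532 = 0.6835; (14532−10800)/14532 = 0.2568; (14532−12200)/14532 = 0.1605.
Squared: 0.4671; 0.0660; 0.0258.
Sum = 0.558818; P₂ = 0.558818 / 5 = 0.112.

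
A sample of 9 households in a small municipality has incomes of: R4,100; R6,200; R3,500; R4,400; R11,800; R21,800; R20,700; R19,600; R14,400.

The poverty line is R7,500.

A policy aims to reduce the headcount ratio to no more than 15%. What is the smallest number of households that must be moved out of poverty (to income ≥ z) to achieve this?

4 of the 9 households are poor, so H = 4/9 = 0.444.
A headcount ratio of at most 15% allows at most ⌊0.15 × 9⌋ = 1 poor households.
So at least 4 − 1 = 3 must be lifted.

3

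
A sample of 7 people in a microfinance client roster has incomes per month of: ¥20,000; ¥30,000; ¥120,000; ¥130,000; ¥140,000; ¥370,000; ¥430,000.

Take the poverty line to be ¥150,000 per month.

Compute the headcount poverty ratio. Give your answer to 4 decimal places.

0.7143

5 of the 7 people have income below ¥150,000.
H = 5/7 = 0.7143.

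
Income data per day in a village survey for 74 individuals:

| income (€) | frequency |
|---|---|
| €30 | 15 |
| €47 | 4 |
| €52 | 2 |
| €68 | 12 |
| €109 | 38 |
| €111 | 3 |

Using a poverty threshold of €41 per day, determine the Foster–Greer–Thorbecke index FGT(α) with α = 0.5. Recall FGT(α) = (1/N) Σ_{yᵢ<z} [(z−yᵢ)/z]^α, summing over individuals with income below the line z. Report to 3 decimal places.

0.105

Incomes under z: 15×€30 (q = 15 of N = 74).
Normalized shortfalls: (41−30)/41 = 0.2683 (×15).
Raised to α = 0.5: 0.51797 (×15).
Sum = 7.769547; FGT(0.5) = 7.769547 / 74 = 0.105.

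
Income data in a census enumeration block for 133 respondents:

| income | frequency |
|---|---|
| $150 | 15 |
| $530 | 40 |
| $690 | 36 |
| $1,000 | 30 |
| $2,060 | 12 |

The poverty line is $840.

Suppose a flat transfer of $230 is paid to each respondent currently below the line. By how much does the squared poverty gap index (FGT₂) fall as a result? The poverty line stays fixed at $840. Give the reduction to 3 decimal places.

0.089

Before: below the line — 15×$150, 40×$530, 36×$690; squared poverty gap index (FGT₂) = 0.12569.
After the $230 transfer: below the line — 15×$380, 40×$760; squared poverty gap index (FGT₂) = 0.03655.
Reduction = 0.12569 − 0.03655 = 0.089.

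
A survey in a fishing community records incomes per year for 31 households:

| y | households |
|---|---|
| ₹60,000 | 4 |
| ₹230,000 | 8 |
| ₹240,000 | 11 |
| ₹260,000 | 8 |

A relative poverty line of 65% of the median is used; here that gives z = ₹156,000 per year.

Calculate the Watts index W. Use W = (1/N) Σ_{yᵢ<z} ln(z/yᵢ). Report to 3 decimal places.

0.123

Incomes under z: 4×₹60,000 (q = 4 of N = 31).
Log gaps: ln(156000/60000) = 0.9555 (×4).
W = 3.822046 / 31 = 0.123.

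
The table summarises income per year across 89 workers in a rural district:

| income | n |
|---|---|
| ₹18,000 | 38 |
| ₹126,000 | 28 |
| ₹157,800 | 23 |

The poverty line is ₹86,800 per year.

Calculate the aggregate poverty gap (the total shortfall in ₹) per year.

₹2,614,400

Poor units: 38×₹18,000 (q = 38 of N = 89).
Individual gaps: 38×(86800−18000) = 2614400.
Aggregate gap = ₹2,614,400.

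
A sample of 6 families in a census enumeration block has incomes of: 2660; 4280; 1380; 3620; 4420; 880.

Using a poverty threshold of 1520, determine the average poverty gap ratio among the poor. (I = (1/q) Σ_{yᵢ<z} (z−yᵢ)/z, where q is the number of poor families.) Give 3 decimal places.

0.257

Below the line: 880, 1380 (q = 2 of N = 6).
Shortfall ratios (z−y)/z: 0.4211, 0.0921; sum = 0.513158.
The income-gap ratio divides by q (the poor only): 0.513158 / 2 = 0.257.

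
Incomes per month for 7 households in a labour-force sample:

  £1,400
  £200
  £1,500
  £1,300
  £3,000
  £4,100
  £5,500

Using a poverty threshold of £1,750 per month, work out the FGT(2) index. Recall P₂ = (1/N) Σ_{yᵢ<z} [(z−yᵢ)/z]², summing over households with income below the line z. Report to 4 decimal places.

Incomes under z: £200, £1,300, £1,400, £1,500 (q = 4 of N = 7).
Shortfall ratios: (1750−200)/1750 = 0.8857; (1750−1300)/1750 = 0.2571; (1750−1400)/1750 = 0.2000; (1750−1500)/1750 = 0.1429.
Squared: 0.7845; 0.0661; 0.0400; 0.0204.
Sum = 0.911020; P₂ = 0.911020 / 7 = 0.1301.

0.1301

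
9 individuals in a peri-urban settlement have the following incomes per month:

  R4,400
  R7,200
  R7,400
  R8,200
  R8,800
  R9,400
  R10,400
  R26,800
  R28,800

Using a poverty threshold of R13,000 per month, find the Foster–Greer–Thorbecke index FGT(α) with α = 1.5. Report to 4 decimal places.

0.1958

Incomes under z: R4,400, R7,200, R7,400, R8,200, R8,800, R9,400, R10,400 (q = 7 of N = 9).
Normalized shortfalls: (13000−4400)/13000 = 0.6615; (13000−7200)/13000 = 0.4462; (13000−7400)/13000 = 0.4308; (13000−8200)/13000 = 0.3692; (13000−8800)/13000 = 0.3231; (13000−9400)/13000 = 0.2769; (13000−10400)/13000 = 0.2000.
Raised to α = 1.5: 0.53806; 0.29801; 0.28273; 0.22436; 0.18364; 0.14573; 0.08944.
Sum = 1.761963; FGT(1.5) = 1.761963 / 9 = 0.1958.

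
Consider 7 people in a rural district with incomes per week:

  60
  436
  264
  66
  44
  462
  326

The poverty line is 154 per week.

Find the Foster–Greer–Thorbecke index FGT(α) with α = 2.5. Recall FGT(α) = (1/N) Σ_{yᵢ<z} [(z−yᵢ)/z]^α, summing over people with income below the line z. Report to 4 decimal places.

Incomes under z: 44, 60, 66 (q = 3 of N = 7).
Relative gaps: (154−44)/154 = 0.7143; (154−60)/154 = 0.6104; (154−66)/154 = 0.5714.
Raised to α = 2.5: 0.43120; 0.29108; 0.24683.
Sum = 0.969119; FGT(2.5) = 0.969119 / 7 = 0.1384.

0.1384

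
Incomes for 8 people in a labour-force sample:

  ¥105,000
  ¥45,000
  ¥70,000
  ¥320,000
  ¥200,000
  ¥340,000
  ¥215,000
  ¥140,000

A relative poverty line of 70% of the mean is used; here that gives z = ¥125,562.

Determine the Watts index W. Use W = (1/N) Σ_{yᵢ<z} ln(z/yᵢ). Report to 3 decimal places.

0.224

Below z: ¥45,000, ¥70,000, ¥105,000 (q = 3 of N = 8).
Log shortfalls: ln(125562/45000) = 1.0261; ln(125562/70000) = 0.5843; ln(125562/105000) = 0.1788.
W = 1.789281 / 8 = 0.224.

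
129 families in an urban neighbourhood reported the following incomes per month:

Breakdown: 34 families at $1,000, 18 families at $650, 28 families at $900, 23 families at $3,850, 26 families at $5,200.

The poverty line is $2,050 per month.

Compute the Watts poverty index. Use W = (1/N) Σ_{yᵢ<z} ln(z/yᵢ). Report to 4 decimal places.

Below z: 18×$650, 28×$900, 34×$1,000 (q = 80 of N = 129).
ln(z/y) terms: ln(2050/650) = 1.1486 (×18); ln(2050/900) = 0.8232 (×28); ln(2050/1000) = 0.7178 (×34).
W = 68.131370 / 129 = 0.5282.

0.5282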